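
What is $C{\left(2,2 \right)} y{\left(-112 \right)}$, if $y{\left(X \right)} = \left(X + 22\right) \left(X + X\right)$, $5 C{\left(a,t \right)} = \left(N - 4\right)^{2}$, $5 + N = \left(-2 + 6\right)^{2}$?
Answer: $197568$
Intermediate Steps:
$N = 11$ ($N = -5 + \left(-2 + 6\right)^{2} = -5 + 4^{2} = -5 + 16 = 11$)
$C{\left(a,t \right)} = \frac{49}{5}$ ($C{\left(a,t \right)} = \frac{\left(11 - 4\right)^{2}}{5} = \frac{7^{2}}{5} = \frac{1}{5} \cdot 49 = \frac{49}{5}$)
$y{\left(X \right)} = 2 X \left(22 + X\right)$ ($y{\left(X \right)} = \left(22 + X\right) 2 X = 2 X \left(22 + X\right)$)
$C{\left(2,2 \right)} y{\left(-112 \right)} = \frac{49 \cdot 2 \left(-112\right) \left(22 - 112\right)}{5} = \frac{49 \cdot 2 \left(-112\right) \left(-90\right)}{5} = \frac{49}{5} \cdot 20160 = 197568$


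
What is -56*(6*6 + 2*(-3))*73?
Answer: -122640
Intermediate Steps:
-56*(6*6 + 2*(-3))*73 = -56*(36 - 6)*73 = -56*30*73 = -1680*73 = -122640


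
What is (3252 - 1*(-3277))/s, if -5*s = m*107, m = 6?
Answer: -32645/642 ≈ -50.849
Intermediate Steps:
s = -642/5 (s = -6*107/5 = -1/5*642 = -642/5 ≈ -128.40)
(3252 - 1*(-3277))/s = (3252 - 1*(-3277))/(-642/5) = (3252 + 3277)*(-5/642) = 6529*(-5/642) = -32645/642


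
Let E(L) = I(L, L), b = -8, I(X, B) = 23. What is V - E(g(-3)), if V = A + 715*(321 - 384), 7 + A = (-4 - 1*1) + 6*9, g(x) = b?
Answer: -45026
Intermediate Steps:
g(x) = -8
E(L) = 23
A = 42 (A = -7 + ((-4 - 1*1) + 6*9) = -7 + ((-4 - 1) + 54) = -7 + (-5 + 54) = -7 + 49 = 42)
V = -45003 (V = 42 + 715*(321 - 384) = 42 + 715*(-63) = 42 - 45045 = -45003)
V - E(g(-3)) = -45003 - 1*23 = -45003 - 23 = -45026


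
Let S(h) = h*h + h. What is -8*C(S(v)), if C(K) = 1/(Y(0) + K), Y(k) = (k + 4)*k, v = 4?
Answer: -⅖ ≈ -0.40000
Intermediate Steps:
S(h) = h + h² (S(h) = h² + h = h + h²)
Y(k) = k*(4 + k) (Y(k) = (4 + k)*k = k*(4 + k))
C(K) = 1/K (C(K) = 1/(0*(4 + 0) + K) = 1/(0*4 + K) = 1/(0 + K) = 1/K)
-8*C(S(v)) = -8*1/(4*(1 + 4)) = -8/(4*5) = -8/20 = -8*1/20 = -⅖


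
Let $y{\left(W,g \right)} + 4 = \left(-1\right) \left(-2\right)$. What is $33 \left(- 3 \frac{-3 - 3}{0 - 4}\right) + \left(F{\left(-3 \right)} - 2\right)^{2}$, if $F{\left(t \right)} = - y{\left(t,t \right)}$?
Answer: $- \frac{297}{2} \approx -148.5$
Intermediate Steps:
$y{\left(W,g \right)} = -2$ ($y{\left(W,g \right)} = -4 - -2 = -4 + 2 = -2$)
$F{\left(t \right)} = 2$ ($F{\left(t \right)} = \left(-1\right) \left(-2\right) = 2$)
$33 \left(- 3 \frac{-3 - 3}{0 - 4}\right) + \left(F{\left(-3 \right)} - 2\right)^{2} = 33 \left(- 3 \frac{-3 - 3}{0 - 4}\right) + \left(2 - 2\right)^{2} = 33 \left(- 3 \left(- \frac{6}{-4}\right)\right) + 0^{2} = 33 \left(- 3 \left(\left(-6\right) \left(- \frac{1}{4}\right)\right)\right) + 0 = 33 \left(\left(-3\right) \frac{3}{2}\right) + 0 = 33 \left(- \frac{9}{2}\right) + 0 = - \frac{297}{2} + 0 = - \frac{297}{2}$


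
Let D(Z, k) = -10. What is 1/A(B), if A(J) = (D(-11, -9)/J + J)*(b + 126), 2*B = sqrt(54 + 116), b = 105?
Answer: sqrt(170)/15015 ≈ 0.00086836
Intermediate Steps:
B = sqrt(170)/2 (B = sqrt(54 + 116)/2 = sqrt(170)/2 ≈ 6.5192)
A(J) = -2310/J + 231*J (A(J) = (-10/J + J)*(105 + 126) = (J - 10/J)*231 = -2310/J + 231*J)
1/A(B) = 1/(-2310*sqrt(170)/85 + 231*(sqrt(170)/2)) = 1/(-462*sqrt(170)/17 + 231*sqrt(170)/2) = 1/(3003*sqrt(170)/34) = sqrt(170)/15015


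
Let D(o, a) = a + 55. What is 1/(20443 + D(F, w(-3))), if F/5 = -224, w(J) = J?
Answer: 1/20495 ≈ 4.8792e-5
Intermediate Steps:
F = -1120 (F = 5*(-224) = -1120)
D(o, a) = 55 + a
1/(20443 + D(F, w(-3))) = 1/(20443 + (55 - 3)) = 1/(20443 + 52) = 1/20495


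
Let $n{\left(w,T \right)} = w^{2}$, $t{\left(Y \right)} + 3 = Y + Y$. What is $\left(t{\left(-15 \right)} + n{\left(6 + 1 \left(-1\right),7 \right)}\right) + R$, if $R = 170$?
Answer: $162$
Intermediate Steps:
$t{\left(Y \right)} = -3 + 2 Y$ ($t{\left(Y \right)} = -3 + \left(Y + Y\right) = -3 + 2 Y$)
$\left(t{\left(-15 \right)} + n{\left(6 + 1 \left(-1\right),7 \right)}\right) + R = \left(\left(-3 + 2 \left(-15\right)\right) + \left(6 + 1 \left(-1\right)\right)^{2}\right) + 170 = \left(\left(-3 - 30\right) + \left(6 - 1\right)^{2}\right) + 170 = \left(-33 + 5^{2}\right) + 170 = \left(-33 + 25\right) + 170 = -8 + 170 = 162$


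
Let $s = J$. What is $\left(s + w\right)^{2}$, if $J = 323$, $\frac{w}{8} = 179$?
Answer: $3080025$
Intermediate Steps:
$w = 1432$ ($w = 8 \cdot 179 = 1432$)
$s = 323$
$\left(s + w\right)^{2} = \left(323 + 1432\right)^{2} = 1755^{2} = 3080025$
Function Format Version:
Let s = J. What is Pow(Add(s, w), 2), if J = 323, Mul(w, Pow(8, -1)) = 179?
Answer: 3080025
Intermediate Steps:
w = 1432 (w = Mul(8, 179) = 1432)
s = 323
Pow(Add(s, w), 2) = Pow(Add(323, 1432), 2) = Pow(1755, 2) = 3080025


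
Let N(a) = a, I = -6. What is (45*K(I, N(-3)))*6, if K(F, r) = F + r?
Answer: -2430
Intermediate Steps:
(45*K(I, N(-3)))*6 = (45*(-6 - 3))*6 = (45*(-9))*6 = -405*6 = -2430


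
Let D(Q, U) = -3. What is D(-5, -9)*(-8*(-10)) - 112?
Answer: -352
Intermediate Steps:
D(-5, -9)*(-8*(-10)) - 112 = -(-24)*(-10) - 112 = -3*80 - 112 = -240 - 112 = -352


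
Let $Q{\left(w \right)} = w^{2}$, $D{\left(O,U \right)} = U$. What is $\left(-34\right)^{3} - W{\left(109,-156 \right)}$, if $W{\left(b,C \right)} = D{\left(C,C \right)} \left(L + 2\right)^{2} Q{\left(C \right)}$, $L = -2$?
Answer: $-39304$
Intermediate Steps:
$W{\left(b,C \right)} = 0$ ($W{\left(b,C \right)} = C \left(-2 + 2\right)^{2} C^{2} = C 0^{2} C^{2} = C 0 C^{2} = 0 C^{2} = 0$)
$\left(-34\right)^{3} - W{\left(109,-156 \right)} = \left(-34\right)^{3} - 0 = -39304 + 0 = -39304$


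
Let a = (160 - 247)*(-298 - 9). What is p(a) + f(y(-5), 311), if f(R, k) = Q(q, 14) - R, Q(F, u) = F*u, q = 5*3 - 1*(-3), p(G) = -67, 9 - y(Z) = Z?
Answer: 171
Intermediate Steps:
y(Z) = 9 - Z
a = 26709 (a = -87*(-307) = 26709)
q = 18 (q = 15 + 3 = 18)
f(R, k) = 252 - R (f(R, k) = 18*14 - R = 252 - R)
p(a) + f(y(-5), 311) = -67 + (252 - (9 - 1*(-5))) = -67 + (252 - (9 + 5)) = -67 + (252 - 1*14) = -67 + (252 - 14) = -67 + 238 = 171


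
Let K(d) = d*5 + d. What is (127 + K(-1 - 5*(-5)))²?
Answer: 73441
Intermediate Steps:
K(d) = 6*d (K(d) = 5*d + d = 6*d)
(127 + K(-1 - 5*(-5)))² = (127 + 6*(-1 - 5*(-5)))² = (127 + 6*(-1 + 25))² = (127 + 6*24)² = (127 + 144)² = 271² = 73441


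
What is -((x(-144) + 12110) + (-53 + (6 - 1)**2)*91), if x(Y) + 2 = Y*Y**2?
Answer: 2976424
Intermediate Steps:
x(Y) = -2 + Y**3 (x(Y) = -2 + Y*Y**2 = -2 + Y**3)
-((x(-144) + 12110) + (-53 + (6 - 1)**2)*91) = -(((-2 + (-144)**3) + 12110) + (-53 + (6 - 1)**2)*91) = -(((-2 - 2985984) + 12110) + (-53 + 5**2)*91) = -((-2985986 + 12110) + (-53 + 25)*91) = -(-2973876 - 28*91) = -(-2973876 - 2548) = -1*(-2976424) = 2976424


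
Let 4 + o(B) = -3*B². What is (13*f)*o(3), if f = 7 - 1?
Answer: -2418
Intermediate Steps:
o(B) = -4 - 3*B²
f = 6
(13*f)*o(3) = (13*6)*(-4 - 3*3²) = 78*(-4 - 3*9) = 78*(-4 - 27) = 78*(-31) = -2418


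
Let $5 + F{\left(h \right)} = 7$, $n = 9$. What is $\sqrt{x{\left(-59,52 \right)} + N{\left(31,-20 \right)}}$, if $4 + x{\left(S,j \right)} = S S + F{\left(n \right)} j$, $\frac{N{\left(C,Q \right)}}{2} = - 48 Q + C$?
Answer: $\sqrt{5563} \approx 74.586$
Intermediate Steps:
$F{\left(h \right)} = 2$ ($F{\left(h \right)} = -5 + 7 = 2$)
$N{\left(C,Q \right)} = - 96 Q + 2 C$ ($N{\left(C,Q \right)} = 2 \left(- 48 Q + C\right) = 2 \left(C - 48 Q\right) = - 96 Q + 2 C$)
$x{\left(S,j \right)} = -4 + S^{2} + 2 j$ ($x{\left(S,j \right)} = -4 + \left(S S + 2 j\right) = -4 + \left(S^{2} + 2 j\right) = -4 + S^{2} + 2 j$)
$\sqrt{x{\left(-59,52 \right)} + N{\left(31,-20 \right)}} = \sqrt{\left(-4 + \left(-59\right)^{2} + 2 \cdot 52\right) + \left(\left(-96\right) \left(-20\right) + 2 \cdot 31\right)} = \sqrt{\left(-4 + 3481 + 104\right) + \left(1920 + 62\right)} = \sqrt{3581 + 1982} = \sqrt{5563}$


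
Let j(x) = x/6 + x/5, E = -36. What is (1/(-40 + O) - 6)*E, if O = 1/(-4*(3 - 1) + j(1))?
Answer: 996642/4595 ≈ 216.90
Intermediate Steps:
j(x) = 11*x/30 (j(x) = x*(1/6) + x*(1/5) = x/6 + x/5 = 11*x/30)
O = -30/229 (O = 1/(-4*(3 - 1) + (11/30)*1) = 1/(-4*2 + 11/30) = 1/(-8 + 11/30) = 1/(-229/30) = -30/229 ≈ -0.13100)
(1/(-40 + O) - 6)*E = (1/(-40 - 30/229) - 6)*(-36) = (1/(-9190/229) - 6)*(-36) = (-229/9190 - 6)*(-36) = -55369/9190*(-36) = 996642/4595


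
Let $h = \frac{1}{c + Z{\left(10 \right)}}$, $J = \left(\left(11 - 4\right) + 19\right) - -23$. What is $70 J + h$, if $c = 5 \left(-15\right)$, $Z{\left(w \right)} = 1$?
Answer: $\frac{253819}{74} \approx 3430.0$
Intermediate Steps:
$c = -75$
$J = 49$ ($J = \left(7 + 19\right) + 23 = 26 + 23 = 49$)
$h = - \frac{1}{74}$ ($h = \frac{1}{-75 + 1} = \frac{1}{-74} = - \frac{1}{74} \approx -0.013514$)
$70 J + h = 70 \cdot 49 - \frac{1}{74} = 3430 - \frac{1}{74} = \frac{253819}{74}$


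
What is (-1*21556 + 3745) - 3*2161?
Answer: -24294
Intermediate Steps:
(-1*21556 + 3745) - 3*2161 = (-21556 + 3745) - 6483 = -17811 - 6483 = -24294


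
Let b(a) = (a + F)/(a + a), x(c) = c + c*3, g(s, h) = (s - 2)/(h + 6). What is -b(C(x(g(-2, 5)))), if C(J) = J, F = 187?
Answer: 2041/32 ≈ 63.781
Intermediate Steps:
g(s, h) = (-2 + s)/(6 + h)
x(c) = 4*c (x(c) = c + 3*c = 4*c)
b(a) = (187 + a)/(2*a) (b(a) = (a + 187)/(a + a) = (187 + a)/((2*a)) = (187 + a)*(1/(2*a)) = (187 + a)/(2*a))
-b(C(x(g(-2, 5)))) = -(187 + 4*((-2 - 2)/(6 + 5)))/(2*(4*((-2 - 2)/(6 + 5)))) = -(187 + 4*(-4/11))/(2*(4*(-4/11))) = -(187 - 16/11)/(2*(-16/11)) = -(-11)*2041/(2*16*11) = -1*(-2041/32) = 2041/32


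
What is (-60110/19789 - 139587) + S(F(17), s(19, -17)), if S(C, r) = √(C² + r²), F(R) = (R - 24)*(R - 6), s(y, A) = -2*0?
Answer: -2760823500/19789 ≈ -1.3951e+5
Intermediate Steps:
s(y, A) = 0
F(R) = (-24 + R)*(-6 + R)
(-60110/19789 - 139587) + S(F(17), s(19, -17)) = (-60110/19789 - 139587) + √((144 + 17² - 30*17)² + 0²) = (-60110*1/19789 - 139587) + √((144 + 289 - 510)² + 0) = (-60110/19789 - 139587) + √((-77)² + 0) = -2762347253/19789 + √(5929 + 0) = -2762347253/19789 + √5929 = -2762347253/19789 + 77 = -2760823500/19789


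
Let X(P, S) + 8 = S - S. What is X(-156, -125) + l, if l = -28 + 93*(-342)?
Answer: -31842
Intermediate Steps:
X(P, S) = -8 (X(P, S) = -8 + (S - S) = -8 + 0 = -8)
l = -31834 (l = -28 - 31806 = -31834)
X(-156, -125) + l = -8 - 31834 = -31842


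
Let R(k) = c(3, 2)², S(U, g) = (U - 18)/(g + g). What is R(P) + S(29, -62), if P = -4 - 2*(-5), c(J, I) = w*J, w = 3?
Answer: 10033/124 ≈ 80.911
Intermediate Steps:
S(U, g) = (-18 + U)/(2*g) (S(U, g) = (-18 + U)/((2*g)) = (-18 + U)*(1/(2*g)) = (-18 + U)/(2*g))
c(J, I) = 3*J
P = 6 (P = -4 + 10 = 6)
R(k) = 81 (R(k) = (3*3)² = 9² = 81)
R(P) + S(29, -62) = 81 + (½)*(-18 + 29)/(-62) = 81 + (½)*(-1/62)*11 = 81 - 11/124 = 10033/124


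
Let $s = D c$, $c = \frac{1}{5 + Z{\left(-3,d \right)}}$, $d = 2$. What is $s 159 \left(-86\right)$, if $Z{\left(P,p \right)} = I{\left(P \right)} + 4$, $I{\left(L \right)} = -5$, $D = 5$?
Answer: $- \frac{34185}{2} \approx -17093.0$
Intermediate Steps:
$Z{\left(P,p \right)} = -1$ ($Z{\left(P,p \right)} = -5 + 4 = -1$)
$c = \frac{1}{4}$ ($c = \frac{1}{5 - 1} = \frac{1}{4} \approx 0.25$)
$s = \frac{5}{4}$ ($s = 5 \cdot \frac{1}{4} = \frac{5}{4} \approx 1.25$)
$s 159 \left(-86\right) = \frac{5}{4} \cdot 159 \left(-86\right) = \frac{795}{4} \left(-86\right) = - \frac{34185}{2}$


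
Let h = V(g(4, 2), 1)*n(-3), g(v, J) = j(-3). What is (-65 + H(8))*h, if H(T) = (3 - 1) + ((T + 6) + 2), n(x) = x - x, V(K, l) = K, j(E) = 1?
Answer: 0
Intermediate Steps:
g(v, J) = 1
n(x) = 0
h = 0 (h = 1*0 = 0)
H(T) = 10 + T (H(T) = 2 + ((6 + T) + 2) = 2 + (8 + T) = 10 + T)
(-65 + H(8))*h = (-65 + (10 + 8))*0 = (-65 + 18)*0 = -47*0 = 0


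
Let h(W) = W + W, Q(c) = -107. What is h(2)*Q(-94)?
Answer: -428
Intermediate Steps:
h(W) = 2*W
h(2)*Q(-94) = (2*2)*(-107) = 4*(-107) = -428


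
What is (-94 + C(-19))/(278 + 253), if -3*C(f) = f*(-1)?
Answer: -301/1593 ≈ -0.18895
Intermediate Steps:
C(f) = f/3 (C(f) = -f*(-1)/3 = -(-1)*f/3 = f/3)
(-94 + C(-19))/(278 + 253) = (-94 + (1/3)*(-19))/(278 + 253) = (-94 - 19/3)/531 = -301/3*1/531 = -301/1593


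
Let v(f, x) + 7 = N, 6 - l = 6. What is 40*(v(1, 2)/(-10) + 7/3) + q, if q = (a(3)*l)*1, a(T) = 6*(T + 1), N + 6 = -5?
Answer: 496/3 ≈ 165.33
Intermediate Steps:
N = -11 (N = -6 - 5 = -11)
l = 0 (l = 6 - 1*6 = 6 - 6 = 0)
a(T) = 6 + 6*T (a(T) = 6*(1 + T) = 6 + 6*T)
v(f, x) = -18 (v(f, x) = -7 - 11 = -18)
q = 0 (q = ((6 + 6*3)*0)*1 = ((6 + 18)*0)*1 = (24*0)*1 = 0*1 = 0)
40*(v(1, 2)/(-10) + 7/3) + q = 40*(-18/(-10) + 7/3) + 0 = 40*(-18*(-⅒) + 7*(⅓)) + 0 = 40*(9/5 + 7/3) + 0 = 40*(62/15) + 0 = 496/3 + 0 = 496/3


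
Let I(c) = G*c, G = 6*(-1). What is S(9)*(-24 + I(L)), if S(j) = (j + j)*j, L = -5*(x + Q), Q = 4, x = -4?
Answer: -3888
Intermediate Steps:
L = 0 (L = -5*(-4 + 4) = -5*0 = 0)
G = -6
S(j) = 2*j**2 (S(j) = (2*j)*j = 2*j**2)
I(c) = -6*c
S(9)*(-24 + I(L)) = (2*9**2)*(-24 - 6*0) = (2*81)*(-24 + 0) = 162*(-24) = -3888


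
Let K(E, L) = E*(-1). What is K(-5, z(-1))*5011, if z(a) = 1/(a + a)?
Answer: 25055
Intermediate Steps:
z(a) = 1/(2*a)
K(E, L) = -E
K(-5, z(-1))*5011 = -1*(-5)*5011 = 5*5011 = 25055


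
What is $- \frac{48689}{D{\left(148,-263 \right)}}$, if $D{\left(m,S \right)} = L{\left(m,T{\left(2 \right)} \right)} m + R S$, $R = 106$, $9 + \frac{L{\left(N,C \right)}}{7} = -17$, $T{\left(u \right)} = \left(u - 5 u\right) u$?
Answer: $\frac{48689}{54814} \approx 0.88826$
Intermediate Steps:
$T{\left(u \right)} = - 4 u^{2}$ ($T{\left(u \right)} = - 4 u u = - 4 u^{2}$)
$L{\left(N,C \right)} = -182$ ($L{\left(N,C \right)} = -63 + 7 \left(-17\right) = -63 - 119 = -182$)
$D{\left(m,S \right)} = - 182 m + 106 S$
$- \frac{48689}{D{\left(148,-263 \right)}} = - \frac{48689}{\left(-182\right) 148 + 106 \left(-263\right)} = - \frac{48689}{-26936 - 27878} = - \frac{48689}{-54814} = \left(-48689\right) \left(- \frac{1}{54814}\right) = \frac{48689}{54814}$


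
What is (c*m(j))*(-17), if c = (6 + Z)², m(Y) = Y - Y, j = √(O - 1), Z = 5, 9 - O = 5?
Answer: 0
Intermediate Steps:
O = 4 (O = 9 - 1*5 = 9 - 5 = 4)
j = √3 (j = √(4 - 1) = √3 ≈ 1.7320)
m(Y) = 0
c = 121 (c = (6 + 5)² = 11² = 121)
(c*m(j))*(-17) = (121*0)*(-17) = 0*(-17) = 0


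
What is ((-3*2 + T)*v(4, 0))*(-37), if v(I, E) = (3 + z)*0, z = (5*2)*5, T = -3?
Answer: 0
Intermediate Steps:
z = 50 (z = 10*5 = 50)
v(I, E) = 0 (v(I, E) = (3 + 50)*0 = 53*0 = 0)
((-3*2 + T)*v(4, 0))*(-37) = ((-3*2 - 3)*0)*(-37) = ((-6 - 3)*0)*(-37) = -9*0*(-37) = 0*(-37) = 0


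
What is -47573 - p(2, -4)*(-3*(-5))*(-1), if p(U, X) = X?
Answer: -47633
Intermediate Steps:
-47573 - p(2, -4)*(-3*(-5))*(-1) = -47573 - (-(-12)*(-5))*(-1) = -47573 - (-4*15)*(-1) = -47573 - (-60)*(-1) = -47573 - 1*60 = -47573 - 60 = -47633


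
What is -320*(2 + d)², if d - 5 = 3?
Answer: -32000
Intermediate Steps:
d = 8 (d = 5 + 3 = 8)
-320*(2 + d)² = -320*(2 + 8)² = -320*10² = -320*100 = -32000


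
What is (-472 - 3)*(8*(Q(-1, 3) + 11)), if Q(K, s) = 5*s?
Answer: -98800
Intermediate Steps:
(-472 - 3)*(8*(Q(-1, 3) + 11)) = (-472 - 3)*(8*(5*3 + 11)) = -3800*(15 + 11) = -3800*26 = -475*208 = -98800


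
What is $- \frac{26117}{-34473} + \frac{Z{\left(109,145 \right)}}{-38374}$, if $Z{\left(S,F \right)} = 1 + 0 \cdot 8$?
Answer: $\frac{1002179285}{1322866902} \approx 0.75758$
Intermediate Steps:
$Z{\left(S,F \right)} = 1$ ($Z{\left(S,F \right)} = 1 + 0 = 1$)
$- \frac{26117}{-34473} + \frac{Z{\left(109,145 \right)}}{-38374} = - \frac{26117}{-34473} + 1 \frac{1}{-38374} = \left(-26117\right) \left(- \frac{1}{34473}\right) + 1 \left(- \frac{1}{38374}\right) = \frac{26117}{34473} - \frac{1}{38374} = \frac{1002179285}{1322866902}$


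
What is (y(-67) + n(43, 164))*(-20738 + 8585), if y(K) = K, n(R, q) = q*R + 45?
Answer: -85435590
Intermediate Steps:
n(R, q) = 45 + R*q (n(R, q) = R*q + 45 = 45 + R*q)
(y(-67) + n(43, 164))*(-20738 + 8585) = (-67 + (45 + 43*164))*(-20738 + 8585) = (-67 + (45 + 7052))*(-12153) = (-67 + 7097)*(-12153) = 7030*(-12153) = -85435590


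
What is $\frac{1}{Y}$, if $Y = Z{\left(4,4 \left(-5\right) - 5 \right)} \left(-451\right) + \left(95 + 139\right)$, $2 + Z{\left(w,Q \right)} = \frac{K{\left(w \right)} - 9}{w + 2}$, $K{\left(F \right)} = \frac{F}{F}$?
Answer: $\frac{3}{5212} \approx 0.00057559$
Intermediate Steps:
$K{\left(F \right)} = 1$
$Z{\left(w,Q \right)} = -2 - \frac{8}{2 + w}$ ($Z{\left(w,Q \right)} = -2 + \frac{1 - 9}{w + 2} = -2 - \frac{8}{2 + w}$)
$Y = \frac{5212}{3}$ ($Y = \frac{2 \left(-6 - 4\right)}{2 + 4} \left(-451\right) + \left(95 + 139\right) = \frac{2 \left(-6 - 4\right)}{6} \left(-451\right) + 234 = 2 \cdot \frac{1}{6} \left(-10\right) \left(-451\right) + 234 = \left(- \frac{10}{3}\right) \left(-451\right) + 234 = \frac{4510}{3} + 234 = \frac{5212}{3} \approx 1737.3$)
$\frac{1}{Y} = \frac{1}{\frac{5212}{3}} = \frac{3}{5212}$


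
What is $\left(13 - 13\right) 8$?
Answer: $0$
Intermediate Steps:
$\left(13 - 13\right) 8 = 0 \cdot 8 = 0$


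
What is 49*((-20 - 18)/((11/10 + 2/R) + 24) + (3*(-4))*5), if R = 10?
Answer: -762440/253 ≈ -3013.6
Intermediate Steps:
49*((-20 - 18)/((11/10 + 2/R) + 24) + (3*(-4))*5) = 49*((-20 - 18)/((11/10 + 2/10) + 24) + (3*(-4))*5) = 49*(-38/((11*(⅒) + 2*(⅒)) + 24) - 12*5) = 49*(-38/((11/10 + ⅕) + 24) - 60) = 49*(-38/(13/10 + 24) - 60) = 49*(-38/253/10 - 60) = 49*(-38*10/253 - 60) = 49*(-380/253 - 60) = 49*(-15560/253) = -762440/253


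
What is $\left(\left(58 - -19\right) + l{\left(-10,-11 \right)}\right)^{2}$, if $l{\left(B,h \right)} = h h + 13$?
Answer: $44521$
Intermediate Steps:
$l{\left(B,h \right)} = 13 + h^{2}$ ($l{\left(B,h \right)} = h^{2} + 13 = 13 + h^{2}$)
$\left(\left(58 - -19\right) + l{\left(-10,-11 \right)}\right)^{2} = \left(\left(58 - -19\right) + \left(13 + \left(-11\right)^{2}\right)\right)^{2} = \left(\left(58 + 19\right) + \left(13 + 121\right)\right)^{2} = \left(77 + 134\right)^{2} = 211^{2} = 44521$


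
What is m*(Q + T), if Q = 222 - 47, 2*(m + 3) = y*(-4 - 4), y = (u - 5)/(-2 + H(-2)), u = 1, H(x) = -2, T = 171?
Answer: -2422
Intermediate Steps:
y = 1 (y = (1 - 5)/(-2 - 2) = -4/(-4) = -4*(-1/4) = 1)
m = -7 (m = -3 + (1*(-4 - 4))/2 = -3 + (1*(-8))/2 = -3 + (1/2)*(-8) = -3 - 4 = -7)
Q = 175
m*(Q + T) = -7*(175 + 171) = -7*346 = -2422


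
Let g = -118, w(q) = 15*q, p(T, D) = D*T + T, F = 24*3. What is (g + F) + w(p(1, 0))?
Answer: -31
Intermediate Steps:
F = 72
p(T, D) = T + D*T
(g + F) + w(p(1, 0)) = (-118 + 72) + 15*(1*(1 + 0)) = -46 + 15*(1*1) = -46 + 15*1 = -46 + 15 = -31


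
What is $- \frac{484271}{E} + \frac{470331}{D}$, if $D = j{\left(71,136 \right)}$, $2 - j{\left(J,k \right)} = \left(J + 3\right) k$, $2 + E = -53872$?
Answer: $- \frac{568496597}{15057783} \approx -37.754$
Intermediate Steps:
$E = -53874$ ($E = -2 - 53872 = -53874$)
$j{\left(J,k \right)} = 2 - k \left(3 + J\right)$ ($j{\left(J,k \right)} = 2 - \left(J + 3\right) k = 2 - \left(3 + J\right) k = 2 - k \left(3 + J\right)$)
$D = -10062$ ($D = 2 - 408 - 71 \cdot 136 = 2 - 408 - 9656 = -10062$)
$- \frac{484271}{E} + \frac{470331}{D} = - \frac{484271}{-53874} + \frac{470331}{-10062} = \left(-484271\right) \left(- \frac{1}{53874}\right) + 470331 \left(- \frac{1}{10062}\right) = \frac{484271}{53874} - \frac{52259}{1118} = - \frac{568496597}{15057783}$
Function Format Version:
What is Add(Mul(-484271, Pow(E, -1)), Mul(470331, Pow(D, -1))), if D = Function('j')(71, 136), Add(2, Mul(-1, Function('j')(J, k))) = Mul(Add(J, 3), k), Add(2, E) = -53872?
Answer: Rational(-568496597, 15057783) ≈ -37.754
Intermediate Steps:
E = -53874 (E = Add(-2, -53872) = -53874)
Function('j')(J, k) = Add(2, Mul(-1, k, Add(3, J))) (Function('j')(J, k) = Add(2, Mul(-1, Mul(Add(J, 3), k))) = Add(2, Mul(-1, Mul(Add(3, J), k))) = Add(2, Mul(-1, Mul(k, Add(3, J)))) = Add(2, Mul(-1, k, Add(3, J))))
D = -10062 (D = Add(2, Mul(-3, 136), Mul(-1, 71, 136)) = Add(2, -408, -9656) = -10062)
Add(Mul(-484271, Pow(E, -1)), Mul(470331, Pow(D, -1))) = Add(Mul(-484271, Pow(-53874, -1)), Mul(470331, Pow(-10062, -1))) = Add(Mul(-484271, Rational(-1, 53874)), Mul(470331, Rational(-1, 10062))) = Add(Rational(484271, 53874), Rational(-52259, 1118)) = Rational(-568496597, 15057783)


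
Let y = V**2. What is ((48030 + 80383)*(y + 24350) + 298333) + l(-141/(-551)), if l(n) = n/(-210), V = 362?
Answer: 769660803681303/38570 ≈ 1.9955e+10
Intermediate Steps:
y = 131044 (y = 362**2 = 131044)
l(n) = -n/210 (l(n) = n*(-1/210) = -n/210)
((48030 + 80383)*(y + 24350) + 298333) + l(-141/(-551)) = ((48030 + 80383)*(131044 + 24350) + 298333) - (-47)/(70*(-551)) = (128413*155394 + 298333) - (-47)*(-1)/(70*551) = (19954609722 + 298333) - 1/210*141/551 = 19954908055 - 47/38570 = 769660803681303/38570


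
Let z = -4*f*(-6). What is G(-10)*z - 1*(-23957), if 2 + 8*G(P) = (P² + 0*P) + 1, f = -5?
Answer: 22472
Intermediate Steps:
G(P) = -⅛ + P²/8 (G(P) = -¼ + ((P² + 0*P) + 1)/8 = -¼ + ((P² + 0) + 1)/8 = -¼ + (P² + 1)/8 = -¼ + (1 + P²)/8 = -¼ + (⅛ + P²/8) = -⅛ + P²/8)
z = -120 (z = -4*(-5)*(-6) = 20*(-6) = -120)
G(-10)*z - 1*(-23957) = (-⅛ + (⅛)*(-10)²)*(-120) - 1*(-23957) = (-⅛ + (⅛)*100)*(-120) + 23957 = (-⅛ + 25/2)*(-120) + 23957 = (99/8)*(-120) + 23957 = -1485 + 23957 = 22472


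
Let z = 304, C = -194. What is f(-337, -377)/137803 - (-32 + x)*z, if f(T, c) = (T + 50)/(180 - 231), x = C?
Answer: 482848483199/7027953 ≈ 68704.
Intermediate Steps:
x = -194
f(T, c) = -50/51 - T/51 (f(T, c) = (50 + T)/(-51) = (50 + T)*(-1/51) = -50/51 - T/51)
f(-337, -377)/137803 - (-32 + x)*z = (-50/51 - 1/51*(-337))/137803 - (-32 - 194)*304 = (-50/51 + 337/51)*(1/137803) - (-226)*304 = (287/51)*(1/137803) - 1*(-68704) = 287/7027953 + 68704 = 482848483199/7027953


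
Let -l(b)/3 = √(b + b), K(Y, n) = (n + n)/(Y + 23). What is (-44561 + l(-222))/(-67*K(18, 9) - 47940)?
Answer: 1827001/1966746 + 41*I*√111/327791 ≈ 0.92895 + 0.0013178*I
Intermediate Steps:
K(Y, n) = 2*n/(23 + Y) (K(Y, n) = (2*n)/(23 + Y) = 2*n/(23 + Y))
l(b) = -3*√2*√b (l(b) = -3*√(b + b) = -3*√2*√b)
(-44561 + l(-222))/(-67*K(18, 9) - 47940) = (-44561 - 3*√2*√(-222))/(-134*9/(23 + 18) - 47940) = (-44561 - 3*√2*I*√222)/(-134*9/41 - 47940) = (-44561 - 6*I*√111)/(-134*9/41 - 47940) = (-44561 - 6*I*√111)/(-67*18/41 - 47940) = (-44561 - 6*I*√111)/(-1206/41 - 47940) = (-44561 - 6*I*√111)/(-1966746/41) = (-44561 - 6*I*√111)*(-41/1966746) = 1827001/1966746 + 41*I*√111/327791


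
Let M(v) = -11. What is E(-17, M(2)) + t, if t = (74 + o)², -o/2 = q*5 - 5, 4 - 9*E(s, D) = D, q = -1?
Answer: 26513/3 ≈ 8837.7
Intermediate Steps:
E(s, D) = 4/9 - D/9
o = 20 (o = -2*(-1*5 - 5) = -2*(-5 - 5) = -2*(-10) = 20)
t = 8836 (t = (74 + 20)² = 94² = 8836)
E(-17, M(2)) + t = (4/9 - ⅑*(-11)) + 8836 = (4/9 + 11/9) + 8836 = 5/3 + 8836 = 26513/3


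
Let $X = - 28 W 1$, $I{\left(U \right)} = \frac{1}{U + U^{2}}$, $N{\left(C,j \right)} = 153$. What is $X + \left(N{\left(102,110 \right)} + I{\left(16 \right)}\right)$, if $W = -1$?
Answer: $\frac{49233}{272} \approx 181.0$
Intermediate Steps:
$X = 28$ ($X = \left(-28\right) \left(-1\right) 1 = 28 \cdot 1 = 28$)
$X + \left(N{\left(102,110 \right)} + I{\left(16 \right)}\right) = 28 + \left(153 + \frac{1}{16 \left(1 + 16\right)}\right) = 28 + \left(153 + \frac{1}{16 \cdot 17}\right) = 28 + \left(153 + \frac{1}{16} \cdot \frac{1}{17}\right) = 28 + \left(153 + \frac{1}{272}\right) = 28 + \frac{41617}{272} = \frac{49233}{272}$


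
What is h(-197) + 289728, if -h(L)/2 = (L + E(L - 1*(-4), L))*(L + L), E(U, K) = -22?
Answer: 117156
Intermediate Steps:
h(L) = -4*L*(-22 + L) (h(L) = -2*(L - 22)*(L + L) = -2*(-22 + L)*2*L = -4*L*(-22 + L))
h(-197) + 289728 = 4*(-197)*(22 - 1*(-197)) + 289728 = 4*(-197)*(22 + 197) + 289728 = 4*(-197)*219 + 289728 = -172572 + 289728 = 117156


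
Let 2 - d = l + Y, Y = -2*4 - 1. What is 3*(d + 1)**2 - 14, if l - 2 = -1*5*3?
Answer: 1861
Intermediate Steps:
Y = -9 (Y = -8 - 1 = -9)
l = -13 (l = 2 - 1*5*3 = 2 - 5*3 = 2 - 15 = -13)
d = 24 (d = 2 - (-13 - 9) = 2 - 1*(-22) = 2 + 22 = 24)
3*(d + 1)**2 - 14 = 3*(24 + 1)**2 - 14 = 3*25**2 - 14 = 3*625 - 14 = 1875 - 14 = 1861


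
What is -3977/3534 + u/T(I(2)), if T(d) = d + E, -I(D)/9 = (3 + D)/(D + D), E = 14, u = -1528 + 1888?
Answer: 5045213/38874 ≈ 129.78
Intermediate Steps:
u = 360
I(D) = -9*(3 + D)/(2*D) (I(D) = -9*(3 + D)/(D + D) = -9*(3 + D)/(2*D))
T(d) = 14 + d (T(d) = d + 14 = 14 + d)
-3977/3534 + u/T(I(2)) = -3977/3534 + 360/(14 + (9/2)*(-3 - 1*2)/2) = -3977*1/3534 + 360/(14 + (9/2)*(½)*(-3 - 2)) = -3977/3534 + 360/(14 + (9/2)*(½)*(-5)) = -3977/3534 + 360/(14 - 45/4) = -3977/3534 + 360/(11/4) = -3977/3534 + 360*(4/11) = -3977/3534 + 1440/11 = 5045213/38874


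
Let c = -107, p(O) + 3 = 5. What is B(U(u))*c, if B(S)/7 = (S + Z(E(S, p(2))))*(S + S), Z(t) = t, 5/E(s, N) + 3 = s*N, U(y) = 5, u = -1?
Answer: -42800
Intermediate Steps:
p(O) = 2 (p(O) = -3 + 5 = 2)
E(s, N) = 5/(-3 + N*s) (E(s, N) = 5/(-3 + s*N) = 5/(-3 + N*s))
B(S) = 14*S*(S + 5/(-3 + 2*S)) (B(S) = 7*((S + 5/(-3 + 2*S))*(S + S)) = 7*((S + 5/(-3 + 2*S))*(2*S)) = 7*(2*S*(S + 5/(-3 + 2*S))) = 14*S*(S + 5/(-3 + 2*S)))
B(U(u))*c = (14*5*(5 + 5*(-3 + 2*5))/(-3 + 2*5))*(-107) = (14*5*(5 + 5*(-3 + 10))/(-3 + 10))*(-107) = (14*5*(5 + 5*7)/7)*(-107) = (14*5*(1/7)*(5 + 35))*(-107) = (14*5*(1/7)*40)*(-107) = 400*(-107) = -42800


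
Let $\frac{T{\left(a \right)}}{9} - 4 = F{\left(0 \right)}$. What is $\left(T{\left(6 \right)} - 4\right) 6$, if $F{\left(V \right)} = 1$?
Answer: $246$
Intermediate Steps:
$T{\left(a \right)} = 45$ ($T{\left(a \right)} = 36 + 9 \cdot 1 = 36 + 9 = 45$)
$\left(T{\left(6 \right)} - 4\right) 6 = \left(45 - 4\right) 6 = 41 \cdot 6 = 246$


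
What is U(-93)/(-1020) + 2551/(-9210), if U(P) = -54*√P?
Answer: -2551/9210 + 9*I*√93/170 ≈ -0.27698 + 0.51055*I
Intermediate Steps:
U(-93)/(-1020) + 2551/(-9210) = -54*I*√93/(-1020) + 2551/(-9210) = -54*I*√93*(-1/1020) + 2551*(-1/9210) = -54*I*√93*(-1/1020) - 2551/9210 = 9*I*√93/170 - 2551/9210 = -2551/9210 + 9*I*√93/170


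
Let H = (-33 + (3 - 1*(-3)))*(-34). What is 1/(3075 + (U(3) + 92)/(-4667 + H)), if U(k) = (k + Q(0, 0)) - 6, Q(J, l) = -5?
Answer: 3749/11528091 ≈ 0.00032521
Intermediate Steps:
H = 918 (H = (-33 + (3 + 3))*(-34) = (-33 + 6)*(-34) = -27*(-34) = 918)
U(k) = -11 + k (U(k) = (k - 5) - 6 = (-5 + k) - 6 = -11 + k)
1/(3075 + (U(3) + 92)/(-4667 + H)) = 1/(3075 + ((-11 + 3) + 92)/(-4667 + 918)) = 1/(3075 + (-8 + 92)/(-3749)) = 1/(3075 + 84*(-1/3749)) = 1/(3075 - 84/3749) = 1/(11528091/3749) = 3749/11528091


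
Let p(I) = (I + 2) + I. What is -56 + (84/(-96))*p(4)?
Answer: -259/4 ≈ -64.750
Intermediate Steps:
p(I) = 2 + 2*I (p(I) = (2 + I) + I = 2 + 2*I)
-56 + (84/(-96))*p(4) = -56 + (84/(-96))*(2 + 2*4) = -56 + (84*(-1/96))*(2 + 8) = -56 - 7/8*10 = -56 - 35/4 = -259/4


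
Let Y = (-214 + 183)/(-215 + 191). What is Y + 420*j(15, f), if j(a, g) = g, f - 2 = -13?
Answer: -110849/24 ≈ -4618.7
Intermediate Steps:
f = -11 (f = 2 - 13 = -11)
Y = 31/24 (Y = -31/(-24) = -31*(-1/24) = 31/24 ≈ 1.2917)
Y + 420*j(15, f) = 31/24 + 420*(-11) = 31/24 - 4620 = -110849/24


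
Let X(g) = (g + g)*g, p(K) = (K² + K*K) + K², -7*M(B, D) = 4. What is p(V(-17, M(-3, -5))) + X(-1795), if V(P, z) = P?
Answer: 6444917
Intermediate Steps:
M(B, D) = -4/7 (M(B, D) = -⅐*4 = -4/7)
p(K) = 3*K² (p(K) = (K² + K²) + K² = 2*K² + K² = 3*K²)
X(g) = 2*g² (X(g) = (2*g)*g = 2*g²)
p(V(-17, M(-3, -5))) + X(-1795) = 3*(-17)² + 2*(-1795)² = 3*289 + 2*3222025 = 867 + 6444050 = 6444917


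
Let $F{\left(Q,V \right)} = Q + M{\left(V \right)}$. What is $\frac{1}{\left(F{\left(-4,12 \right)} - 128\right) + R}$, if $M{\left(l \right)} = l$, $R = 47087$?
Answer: $\frac{1}{46967} \approx 2.1292 \cdot 10^{-5}$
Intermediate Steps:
$F{\left(Q,V \right)} = Q + V$
$\frac{1}{\left(F{\left(-4,12 \right)} - 128\right) + R} = \frac{1}{\left(\left(-4 + 12\right) - 128\right) + 47087} = \frac{1}{\left(8 - 128\right) + 47087} = \frac{1}{-120 + 47087} = \frac{1}{46967}$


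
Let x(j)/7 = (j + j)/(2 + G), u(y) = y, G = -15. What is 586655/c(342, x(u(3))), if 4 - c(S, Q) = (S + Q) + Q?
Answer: -1525303/862 ≈ -1769.5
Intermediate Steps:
x(j) = -14*j/13 (x(j) = 7*((j + j)/(2 - 15)) = 7*((2*j)/(-13)) = 7*((2*j)*(-1/13)) = 7*(-2*j/13) = -14*j/13)
c(S, Q) = 4 - S - 2*Q (c(S, Q) = 4 - ((S + Q) + Q) = 4 - ((Q + S) + Q) = 4 - (S + 2*Q) = 4 + (-S - 2*Q) = 4 - S - 2*Q)
586655/c(342, x(u(3))) = 586655/(4 - 1*342 - (-28)*3/13) = 586655/(4 - 342 - 2*(-42/13)) = 586655/(4 - 342 + 84/13) = 586655/(-4310/13) = 586655*(-13/4310) = -1525303/862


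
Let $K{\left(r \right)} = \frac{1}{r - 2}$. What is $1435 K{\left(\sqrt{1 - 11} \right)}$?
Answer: $-205 - \frac{205 i \sqrt{10}}{2} \approx -205.0 - 324.13 i$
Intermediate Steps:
$K{\left(r \right)} = \frac{1}{-2 + r}$
$1435 K{\left(\sqrt{1 - 11} \right)} = \frac{1435}{-2 + \sqrt{1 - 11}} = \frac{1435}{-2 + \sqrt{-10}} = \frac{1435}{-2 + i \sqrt{10}}$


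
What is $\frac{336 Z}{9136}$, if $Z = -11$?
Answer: $- \frac{231}{571} \approx -0.40455$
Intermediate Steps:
$\frac{336 Z}{9136} = \frac{336 \left(-11\right)}{9136} = \left(-3696\right) \frac{1}{9136} = - \frac{231}{571}$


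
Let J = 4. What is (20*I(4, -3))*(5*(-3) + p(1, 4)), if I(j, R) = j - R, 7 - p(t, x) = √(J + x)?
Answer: -1120 - 280*√2 ≈ -1516.0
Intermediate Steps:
p(t, x) = 7 - √(4 + x)
(20*I(4, -3))*(5*(-3) + p(1, 4)) = (20*(4 - 1*(-3)))*(5*(-3) + (7 - √(4 + 4))) = (20*(4 + 3))*(-15 + (7 - √8)) = (20*7)*(-15 + (7 - 2*√2)) = 140*(-15 + (7 - 2*√2)) = 140*(-8 - 2*√2) = -1120 - 280*√2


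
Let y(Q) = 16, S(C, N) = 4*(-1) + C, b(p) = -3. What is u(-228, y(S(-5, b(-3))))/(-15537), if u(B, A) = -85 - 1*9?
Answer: 94/15537 ≈ 0.0060501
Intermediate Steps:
S(C, N) = -4 + C
u(B, A) = -94 (u(B, A) = -85 - 9 = -94)
u(-228, y(S(-5, b(-3))))/(-15537) = -94/(-15537) = -94*(-1/15537) = 94/15537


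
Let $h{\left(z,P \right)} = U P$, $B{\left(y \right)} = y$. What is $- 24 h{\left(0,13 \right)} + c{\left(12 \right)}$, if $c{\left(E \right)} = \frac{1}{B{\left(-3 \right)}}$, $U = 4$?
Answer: $- \frac{3745}{3} \approx -1248.3$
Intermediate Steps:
$h{\left(z,P \right)} = 4 P$
$c{\left(E \right)} = - \frac{1}{3}$ ($c{\left(E \right)} = \frac{1}{-3} = - \frac{1}{3}$)
$- 24 h{\left(0,13 \right)} + c{\left(12 \right)} = - 24 \cdot 4 \cdot 13 - \frac{1}{3} = \left(-24\right) 52 - \frac{1}{3} = -1248 - \frac{1}{3} = - \frac{3745}{3}$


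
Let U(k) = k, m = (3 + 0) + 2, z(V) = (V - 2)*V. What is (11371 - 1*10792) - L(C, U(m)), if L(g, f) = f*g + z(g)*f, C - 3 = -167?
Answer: -134721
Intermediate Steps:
C = -164 (C = 3 - 167 = -164)
z(V) = V*(-2 + V) (z(V) = (-2 + V)*V = V*(-2 + V))
m = 5 (m = 3 + 2 = 5)
L(g, f) = f*g + f*g*(-2 + g) (L(g, f) = f*g + (g*(-2 + g))*f = f*g + f*g*(-2 + g))
(11371 - 1*10792) - L(C, U(m)) = (11371 - 1*10792) - 5*(-164)*(-1 - 164) = (11371 - 10792) - 5*(-164)*(-165) = 579 - 1*135300 = 579 - 135300 = -134721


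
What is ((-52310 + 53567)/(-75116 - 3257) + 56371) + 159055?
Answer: 16883580641/78373 ≈ 2.1543e+5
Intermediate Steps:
((-52310 + 53567)/(-75116 - 3257) + 56371) + 159055 = (1257/(-78373) + 56371) + 159055 = (1257*(-1/78373) + 56371) + 159055 = (-1257/78373 + 56371) + 159055 = 4417963126/78373 + 159055 = 16883580641/78373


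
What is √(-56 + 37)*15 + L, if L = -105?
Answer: -105 + 15*I*√19 ≈ -105.0 + 65.384*I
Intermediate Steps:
√(-56 + 37)*15 + L = √(-56 + 37)*15 - 105 = √(-19)*15 - 105 = (I*√19)*15 - 105 = 15*I*√19 - 105 = -105 + 15*I*√19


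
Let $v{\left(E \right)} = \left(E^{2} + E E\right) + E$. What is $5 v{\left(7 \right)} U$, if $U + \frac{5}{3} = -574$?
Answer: $-302225$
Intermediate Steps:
$U = - \frac{1727}{3}$ ($U = - \frac{5}{3} - 574 = - \frac{1727}{3} \approx -575.67$)
$v{\left(E \right)} = E + 2 E^{2}$ ($v{\left(E \right)} = \left(E^{2} + E^{2}\right) + E = 2 E^{2} + E = E + 2 E^{2}$)
$5 v{\left(7 \right)} U = 5 \cdot 7 \left(1 + 2 \cdot 7\right) \left(- \frac{1727}{3}\right) = 5 \cdot 7 \left(1 + 14\right) \left(- \frac{1727}{3}\right) = 5 \cdot 7 \cdot 15 \left(- \frac{1727}{3}\right) = 5 \cdot 105 \left(- \frac{1727}{3}\right) = 525 \left(- \frac{1727}{3}\right) = -302225$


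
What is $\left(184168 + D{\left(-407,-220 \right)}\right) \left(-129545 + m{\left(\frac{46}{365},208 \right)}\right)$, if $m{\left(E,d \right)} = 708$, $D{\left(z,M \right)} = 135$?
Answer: $-23745045611$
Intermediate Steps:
$\left(184168 + D{\left(-407,-220 \right)}\right) \left(-129545 + m{\left(\frac{46}{365},208 \right)}\right) = \left(184168 + 135\right) \left(-129545 + 708\right) = 184303 \left(-128837\right) = -23745045611$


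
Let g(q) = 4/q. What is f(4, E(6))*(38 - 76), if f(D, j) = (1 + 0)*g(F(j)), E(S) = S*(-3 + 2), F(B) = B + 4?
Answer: 76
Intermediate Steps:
F(B) = 4 + B
E(S) = -S (E(S) = S*(-1) = -S)
f(D, j) = 4/(4 + j) (f(D, j) = (1 + 0)*(4/(4 + j)) = 1*(4/(4 + j)) = 4/(4 + j))
f(4, E(6))*(38 - 76) = (4/(4 - 1*6))*(38 - 76) = (4/(4 - 6))*(-38) = (4/(-2))*(-38) = (4*(-½))*(-38) = -2*(-38) = 76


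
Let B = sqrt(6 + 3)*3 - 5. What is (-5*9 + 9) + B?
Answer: -32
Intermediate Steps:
B = 4 (B = sqrt(9)*3 - 5 = 3*3 - 5 = 9 - 5 = 4)
(-5*9 + 9) + B = (-5*9 + 9) + 4 = (-45 + 9) + 4 = -36 + 4 = -32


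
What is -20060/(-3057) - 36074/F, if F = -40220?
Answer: 458545709/61476270 ≈ 7.4589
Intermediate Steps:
-20060/(-3057) - 36074/F = -20060/(-3057) - 36074/(-40220) = -20060*(-1/3057) - 36074*(-1/40220) = 20060/3057 + 18037/20110 = 458545709/61476270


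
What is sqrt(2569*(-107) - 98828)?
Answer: I*sqrt(373711) ≈ 611.32*I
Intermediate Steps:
sqrt(2569*(-107) - 98828) = sqrt(-274883 - 98828) = sqrt(-373711) = I*sqrt(373711)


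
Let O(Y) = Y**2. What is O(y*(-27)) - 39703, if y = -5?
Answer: -21478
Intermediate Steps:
O(y*(-27)) - 39703 = (-5*(-27))**2 - 39703 = 135**2 - 39703 = 18225 - 39703 = -21478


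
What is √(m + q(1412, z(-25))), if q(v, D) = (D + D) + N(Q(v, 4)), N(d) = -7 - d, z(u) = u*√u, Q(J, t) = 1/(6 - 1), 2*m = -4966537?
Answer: √(-248327570 - 25000*I)/10 ≈ 0.079323 - 1575.8*I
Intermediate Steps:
m = -4966537/2 (m = (½)*(-4966537) = -4966537/2 ≈ -2.4833e+6)
Q(J, t) = ⅕ (Q(J, t) = 1/5 = ⅕)
z(u) = u^(3/2)
q(v, D) = -36/5 + 2*D (q(v, D) = (D + D) + (-7 - 1*⅕) = 2*D + (-7 - ⅕) = 2*D - 36/5 = -36/5 + 2*D)
√(m + q(1412, z(-25))) = √(-4966537/2 + (-36/5 + 2*(-25)^(3/2))) = √(-4966537/2 + (-36/5 + 2*(-125*I))) = √(-4966537/2 + (-36/5 - 250*I)) = √(-24832757/10 - 250*I)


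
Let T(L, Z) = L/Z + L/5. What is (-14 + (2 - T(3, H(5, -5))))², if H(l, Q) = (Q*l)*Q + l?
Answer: 2692881/16900 ≈ 159.34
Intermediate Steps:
H(l, Q) = l + l*Q² (H(l, Q) = l*Q² + l = l + l*Q²)
T(L, Z) = L/5 + L/Z (T(L, Z) = L/Z + L*(⅕) = L/Z + L/5 = L/5 + L/Z)
(-14 + (2 - T(3, H(5, -5))))² = (-14 + (2 - ((⅕)*3 + 3/((5*(1 + (-5)²))))))² = (-14 + (2 - (⅗ + 3/((5*(1 + 25))))))² = (-14 + (2 - (⅗ + 3/((5*26)))))² = (-14 + (2 - (⅗ + 3/130)))² = (-14 + (2 - 1*81/130))² = (-14 + (2 - 81/130))² = (-14 + 179/130)² = (-1641/130)² = 2692881/16900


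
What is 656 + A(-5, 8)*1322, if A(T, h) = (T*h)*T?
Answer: 265056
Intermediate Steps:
A(T, h) = h*T²
656 + A(-5, 8)*1322 = 656 + (8*(-5)²)*1322 = 656 + (8*25)*1322 = 656 + 200*1322 = 656 + 264400 = 265056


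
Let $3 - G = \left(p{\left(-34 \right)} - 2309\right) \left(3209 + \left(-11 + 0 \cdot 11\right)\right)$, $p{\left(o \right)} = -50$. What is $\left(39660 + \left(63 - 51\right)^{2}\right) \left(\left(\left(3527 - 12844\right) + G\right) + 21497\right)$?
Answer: $300769572060$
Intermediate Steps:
$G = 7544085$ ($G = 3 - \left(-50 - 2309\right) \left(3209 + \left(-11 + 0 \cdot 11\right)\right) = 3 - - 2359 \left(3209 + \left(-11 + 0\right)\right) = 3 - - 2359 \left(3209 - 11\right) = 3 - \left(-2359\right) 3198 = 3 - -7544082 = 3 + 7544082 = 7544085$)
$\left(39660 + \left(63 - 51\right)^{2}\right) \left(\left(\left(3527 - 12844\right) + G\right) + 21497\right) = \left(39660 + \left(63 - 51\right)^{2}\right) \left(\left(\left(3527 - 12844\right) + 7544085\right) + 21497\right) = \left(39660 + 12^{2}\right) \left(\left(-9317 + 7544085\right) + 21497\right) = \left(39660 + 144\right) \left(7534768 + 21497\right) = 39804 \cdot 7556265 = 300769572060$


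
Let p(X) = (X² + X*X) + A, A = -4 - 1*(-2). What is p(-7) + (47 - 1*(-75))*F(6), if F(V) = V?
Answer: 828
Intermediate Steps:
A = -2 (A = -4 + 2 = -2)
p(X) = -2 + 2*X² (p(X) = (X² + X*X) - 2 = (X² + X²) - 2 = 2*X² - 2 = -2 + 2*X²)
p(-7) + (47 - 1*(-75))*F(6) = (-2 + 2*(-7)²) + (47 - 1*(-75))*6 = (-2 + 2*49) + (47 + 75)*6 = (-2 + 98) + 122*6 = 96 + 732 = 828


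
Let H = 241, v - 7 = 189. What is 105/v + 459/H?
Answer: 16467/6748 ≈ 2.4403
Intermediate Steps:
v = 196 (v = 7 + 189 = 196)
105/v + 459/H = 105/196 + 459/241 = 105*(1/196) + 459*(1/241) = 15/28 + 459/241 = 16467/6748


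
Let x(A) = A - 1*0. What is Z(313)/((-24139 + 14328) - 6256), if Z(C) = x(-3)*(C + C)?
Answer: 1878/16067 ≈ 0.11689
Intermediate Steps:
x(A) = A (x(A) = A + 0 = A)
Z(C) = -6*C (Z(C) = -3*(C + C) = -6*C)
Z(313)/((-24139 + 14328) - 6256) = (-6*313)/((-24139 + 14328) - 6256) = -1878/(-9811 - 6256) = -1878/(-16067) = -1878*(-1/16067) = 1878/16067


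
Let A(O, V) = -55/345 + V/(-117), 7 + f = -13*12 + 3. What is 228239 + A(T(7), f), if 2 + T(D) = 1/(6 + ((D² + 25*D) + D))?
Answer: 614194400/2691 ≈ 2.2824e+5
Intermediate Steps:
T(D) = -2 + 1/(6 + D² + 26*D) (T(D) = -2 + 1/(6 + ((D² + 25*D) + D)) = -2 + 1/(6 + (D² + 26*D)) = -2 + 1/(6 + D² + 26*D))
f = -160 (f = -7 + (-13*12 + 3) = -7 + (-156 + 3) = -7 - 153 = -160)
A(O, V) = -11/69 - V/117 (A(O, V) = -55*1/345 + V*(-1/117) = -11/69 - V/117)
228239 + A(T(7), f) = 228239 + (-11/69 - 1/117*(-160)) = 228239 + (-11/69 + 160/117) = 228239 + 3251/2691 = 614194400/2691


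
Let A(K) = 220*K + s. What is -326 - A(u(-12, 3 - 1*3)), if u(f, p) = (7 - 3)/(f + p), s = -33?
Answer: -659/3 ≈ -219.67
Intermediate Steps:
u(f, p) = 4/(f + p)
A(K) = -33 + 220*K (A(K) = 220*K - 33 = -33 + 220*K)
-326 - A(u(-12, 3 - 1*3)) = -326 - (-33 + 220*(4/(-12 + (3 - 1*3)))) = -326 - (-33 + 220*(4/(-12 + (3 - 3)))) = -326 - (-33 + 220*(4/(-12 + 0))) = -326 - (-33 + 220*(4/(-12))) = -326 - (-33 + 220*(4*(-1/12))) = -326 - (-33 + 220*(-⅓)) = -326 - (-33 - 220/3) = -326 - 1*(-319/3) = -326 + 319/3 = -659/3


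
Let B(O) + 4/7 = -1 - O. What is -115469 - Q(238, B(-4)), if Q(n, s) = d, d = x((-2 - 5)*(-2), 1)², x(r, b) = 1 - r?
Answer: -115638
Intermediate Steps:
B(O) = -11/7 - O (B(O) = -4/7 + (-1 - O) = -11/7 - O)
d = 169 (d = (1 - (-2 - 5)*(-2))² = (1 - (-7)*(-2))² = (1 - 1*14)² = (1 - 14)² = (-13)² = 169)
Q(n, s) = 169
-115469 - Q(238, B(-4)) = -115469 - 1*169 = -115469 - 169 = -115638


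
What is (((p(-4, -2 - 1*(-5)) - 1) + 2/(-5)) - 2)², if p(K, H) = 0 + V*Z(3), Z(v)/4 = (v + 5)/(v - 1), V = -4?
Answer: 113569/25 ≈ 4542.8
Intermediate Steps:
Z(v) = 4*(5 + v)/(-1 + v) (Z(v) = 4*((v + 5)/(v - 1)) = 4*((5 + v)/(-1 + v)) = 4*(5 + v)/(-1 + v))
p(K, H) = -64 (p(K, H) = 0 - 16*(5 + 3)/(-1 + 3) = 0 - 16*8/2 = 0 - 4*16 = 0 - 64 = -64)
(((p(-4, -2 - 1*(-5)) - 1) + 2/(-5)) - 2)² = (((-64 - 1) + 2/(-5)) - 2)² = ((-65 + 2*(-⅕)) - 2)² = ((-65 - ⅖) - 2)² = (-327/5 - 2)² = (-337/5)² = 113569/25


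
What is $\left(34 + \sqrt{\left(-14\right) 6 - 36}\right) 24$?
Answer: $816 + 48 i \sqrt{30} \approx 816.0 + 262.91 i$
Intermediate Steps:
$\left(34 + \sqrt{\left(-14\right) 6 - 36}\right) 24 = \left(34 + \sqrt{-84 - 36}\right) 24 = \left(34 + \sqrt{-120}\right) 24 = \left(34 + 2 i \sqrt{30}\right) 24 = 816 + 48 i \sqrt{30}$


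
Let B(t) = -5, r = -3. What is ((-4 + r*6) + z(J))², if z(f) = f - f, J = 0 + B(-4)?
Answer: 484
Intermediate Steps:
J = -5 (J = 0 - 5 = -5)
z(f) = 0
((-4 + r*6) + z(J))² = ((-4 - 3*6) + 0)² = ((-4 - 18) + 0)² = (-22 + 0)² = (-22)² = 484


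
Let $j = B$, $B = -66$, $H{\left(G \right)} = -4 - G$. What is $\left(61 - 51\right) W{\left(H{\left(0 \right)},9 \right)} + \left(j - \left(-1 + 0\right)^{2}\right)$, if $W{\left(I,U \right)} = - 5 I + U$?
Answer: $223$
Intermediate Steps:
$j = -66$
$W{\left(I,U \right)} = U - 5 I$
$\left(61 - 51\right) W{\left(H{\left(0 \right)},9 \right)} + \left(j - \left(-1 + 0\right)^{2}\right) = \left(61 - 51\right) \left(9 - 5 \left(-4 - 0\right)\right) - \left(66 + \left(-1 + 0\right)^{2}\right) = 10 \left(9 - 5 \left(-4 + 0\right)\right) - 67 = 10 \left(9 - -20\right) - 67 = 10 \left(9 + 20\right) - 67 = 10 \cdot 29 - 67 = 290 - 67 = 223$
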